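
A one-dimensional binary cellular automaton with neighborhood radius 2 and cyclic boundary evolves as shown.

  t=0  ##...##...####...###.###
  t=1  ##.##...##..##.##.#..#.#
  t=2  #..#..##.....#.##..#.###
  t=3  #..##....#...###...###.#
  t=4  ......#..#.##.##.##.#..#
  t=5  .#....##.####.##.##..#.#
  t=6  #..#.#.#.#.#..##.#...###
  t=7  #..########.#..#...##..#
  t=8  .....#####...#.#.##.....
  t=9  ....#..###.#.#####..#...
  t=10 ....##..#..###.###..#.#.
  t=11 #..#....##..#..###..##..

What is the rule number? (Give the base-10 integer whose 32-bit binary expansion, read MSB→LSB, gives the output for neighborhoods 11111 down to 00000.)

  [31] ##### => #  t=0,i=23
  [30] ####. => #  t=0,i=0
  [29] ###.# => .  t=0,i=19
  [28] ###.. => #  t=0,i=1
  [27] ##.## => .  t=0,i=20
  [26] ##.#. => .  t=1,i=17
  [25] ##..# => .  t=1,i=10
  [24] ##... => .  t=0,i=2
  [23] #.### => #  t=0,i=21
  [22] #.##. => #  t=1,i=3
  [21] #.#.# => #  t=5,i=23
  [20] #.#.. => .  t=1,i=18
  [19] #..## => .  t=1,i=11
  [18] #..#. => .  t=1,i=20
  [17] #...# => #  t=0,i=3
  [16] #.... => #  t=2,i=9
  [15] .#### => .  t=0,i=11
  [14] .###. => #  t=0,i=18
  [13] .##.# => #  t=1,i=13
  [12] .##.. => .  t=0,i=6
  [11] .#.## => #  t=1,i=22
  [10] .#.#. => #  t=5,i=0
  [9] .#..# => #  t=1,i=19
  [8] .#... => .  t=3,i=10
  [7] ..### => .  t=0,i=10
  [6] ..##. => .  t=0,i=5
  [5] ..#.# => #  t=1,i=21
  [4] ..#.. => #  t=2,i=3
  [3] ...## => #  t=0,i=4
  [2] ...#. => .  t=2,i=12
  [1] ....# => .  t=2,i=11
  [0] ..... => .  t=2,i=10
  bits 11010000111000110110111000111000 = 3504565816

3504565816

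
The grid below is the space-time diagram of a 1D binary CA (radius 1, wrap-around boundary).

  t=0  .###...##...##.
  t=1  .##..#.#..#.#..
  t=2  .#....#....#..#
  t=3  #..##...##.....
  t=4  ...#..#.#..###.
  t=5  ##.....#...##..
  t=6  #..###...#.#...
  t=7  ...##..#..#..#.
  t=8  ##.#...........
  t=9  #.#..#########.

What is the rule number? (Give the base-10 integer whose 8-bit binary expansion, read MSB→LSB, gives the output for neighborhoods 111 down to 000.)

169

  nb ###: next=#  (t=0,i=2, bit7=1)
  nb ##.: next=.  (t=0,i=3, bit6=0)
  nb #.#: next=#  (t=1,i=6, bit5=1)
  nb #..: next=.  (t=0,i=4, bit4=0)
  nb .##: next=#  (t=0,i=1, bit3=1)
  nb .#.: next=.  (t=1,i=5, bit2=0)
  nb ..#: next=.  (t=0,i=0, bit1=0)
  nb ...: next=#  (t=0,i=5, bit0=1)
  bits 10101001 = 169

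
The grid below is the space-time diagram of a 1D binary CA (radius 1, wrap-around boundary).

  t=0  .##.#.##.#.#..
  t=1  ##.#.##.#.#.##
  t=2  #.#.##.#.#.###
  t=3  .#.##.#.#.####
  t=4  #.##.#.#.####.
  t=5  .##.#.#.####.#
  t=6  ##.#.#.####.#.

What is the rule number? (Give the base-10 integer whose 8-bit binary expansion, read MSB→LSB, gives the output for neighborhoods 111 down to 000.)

  [7] ### => #  t=1,i=0
  [6] ##. => .  t=0,i=2
  [5] #.# => #  t=0,i=3
  [4] #.. => #  t=0,i=12
  [3] .## => #  t=0,i=1
  [2] .#. => .  t=0,i=4
  [1] ..# => #  t=0,i=0
  [0] ... => #  t=0,i=13
  bits 10111011 = 187

187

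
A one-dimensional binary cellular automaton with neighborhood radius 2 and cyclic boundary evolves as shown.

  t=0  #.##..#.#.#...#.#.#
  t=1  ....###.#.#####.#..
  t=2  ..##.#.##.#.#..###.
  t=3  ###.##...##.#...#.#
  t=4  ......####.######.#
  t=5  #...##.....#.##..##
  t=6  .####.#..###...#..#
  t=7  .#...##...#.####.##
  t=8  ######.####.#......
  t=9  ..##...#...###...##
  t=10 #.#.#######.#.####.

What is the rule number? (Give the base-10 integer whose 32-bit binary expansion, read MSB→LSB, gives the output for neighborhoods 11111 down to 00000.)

  ##### -> #   bit 31 = 1  t=1,i=12
  ####. -> .   bit 30 = 0  t=1,i=13
  ###.# -> .   bit 29 = 0  t=1,i=6
  ###.. -> .   bit 28 = 0  t=2,i=17
  ##.## -> .   bit 27 = 0  t=0,i=1
  ##.#. -> #   bit 26 = 1  t=1,i=7
  ##..# -> #   bit 25 = 1  t=0,i=4
  ##... -> #   bit 24 = 1  t=2,i=18
  #.### -> #   bit 23 = 1  t=1,i=10
  #.##. -> .   bit 22 = 0  t=0,i=2
  #.#.# -> #   bit 21 = 1  t=0,i=8
  #.#.. -> #   bit 20 = 1  t=0,i=10
  #..## -> .   bit 19 = 0  t=2,i=14
  #..#. -> #   bit 18 = 1  t=0,i=5
  #...# -> #   bit 17 = 1  t=0,i=12
  #.... -> .   bit 16 = 0  t=1,i=18
  .#### -> .   bit 15 = 0  t=1,i=11
  .###. -> #   bit 14 = 1  t=1,i=5
  .##.# -> .   bit 13 = 0  t=0,i=0
  .##.. -> .   bit 12 = 0  t=0,i=3
  .#.## -> .   bit 11 = 0  t=0,i=17
  .#.#. -> .   bit 10 = 0  t=0,i=7
  .#..# -> .   bit 9 = 0  t=2,i=13
  .#... -> #   bit 8 = 1  t=0,i=11
  ..### -> .   bit 7 = 0  t=1,i=4
  ..##. -> #   bit 6 = 1  t=2,i=2
  ..#.# -> #   bit 5 = 1  t=0,i=6
  ..#.. -> #   bit 4 = 1  t=6,i=15
  ...## -> #   bit 3 = 1  t=1,i=3
  ...#. -> #   bit 2 = 1  t=0,i=13
  ....# -> #   bit 1 = 1  t=1,i=2
  ..... -> .   bit 0 = 0  t=1,i=0
  bits 10000111101101100100000101111110 = 2276868478

2276868478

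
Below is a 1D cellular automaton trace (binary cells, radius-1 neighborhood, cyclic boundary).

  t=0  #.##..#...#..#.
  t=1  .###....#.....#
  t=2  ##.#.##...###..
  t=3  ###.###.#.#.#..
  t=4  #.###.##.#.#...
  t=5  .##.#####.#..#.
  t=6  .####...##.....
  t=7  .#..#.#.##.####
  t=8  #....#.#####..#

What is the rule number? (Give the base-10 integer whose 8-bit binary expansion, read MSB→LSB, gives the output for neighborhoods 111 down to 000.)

105

  ### -> .   bit 7 = 0  t=1,i=2
  ##. -> #   bit 6 = 1  t=0,i=3
  #.# -> #   bit 5 = 1  t=0,i=1
  #.. -> .   bit 4 = 0  t=0,i=4
  .## -> #   bit 3 = 1  t=0,i=2
  .#. -> .   bit 2 = 0  t=0,i=0
  ..# -> .   bit 1 = 0  t=0,i=5
  ... -> #   bit 0 = 1  t=0,i=8
  bits 01101001 = 105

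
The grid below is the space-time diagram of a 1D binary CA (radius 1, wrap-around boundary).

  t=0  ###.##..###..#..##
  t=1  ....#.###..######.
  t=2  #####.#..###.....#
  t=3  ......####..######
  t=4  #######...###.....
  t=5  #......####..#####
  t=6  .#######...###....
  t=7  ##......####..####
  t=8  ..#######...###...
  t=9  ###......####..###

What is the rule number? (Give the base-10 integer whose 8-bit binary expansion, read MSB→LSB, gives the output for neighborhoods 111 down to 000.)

31

  [7] ### => .  t=0,i=0
  [6] ##. => .  t=0,i=2
  [5] #.# => .  t=0,i=3
  [4] #.. => #  t=0,i=6
  [3] .## => #  t=0,i=4
  [2] .#. => #  t=0,i=13
  [1] ..# => #  t=0,i=7
  [0] ... => #  t=1,i=0
  bits 00011111 = 31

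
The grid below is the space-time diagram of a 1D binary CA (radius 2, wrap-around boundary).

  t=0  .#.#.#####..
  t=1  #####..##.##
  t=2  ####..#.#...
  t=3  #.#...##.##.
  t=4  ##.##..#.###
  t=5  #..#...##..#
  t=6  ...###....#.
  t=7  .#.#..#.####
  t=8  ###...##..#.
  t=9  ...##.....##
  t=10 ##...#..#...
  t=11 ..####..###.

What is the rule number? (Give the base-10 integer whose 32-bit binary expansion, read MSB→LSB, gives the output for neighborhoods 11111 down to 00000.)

  nb #####: next=#  (t=0,i=7, bit31=1)
  nb ####.: next=#  (t=0,i=8, bit30=1)
  nb ###.#: next=.  (t=4,i=1, bit29=0)
  nb ###..: next=.  (t=0,i=9, bit28=0)
  nb ##.##: next=.  (t=1,i=9, bit27=0)
  nb ##.#.: next=#  (t=3,i=11, bit26=1)
  nb ##..#: next=.  (t=1,i=5, bit25=0)
  nb ##...: next=#  (t=0,i=10, bit24=1)
  nb #.###: next=.  (t=0,i=5, bit23=0)
  nb #.##.: next=#  (t=3,i=9, bit22=1)
  nb #.#.#: next=#  (t=0,i=3, bit21=1)
  nb #.#..: next=.  (t=2,i=8, bit20=0)
  nb #..##: next=#  (t=1,i=6, bit19=1)
  nb #..#.: next=.  (t=2,i=5, bit18=0)
  nb #...#: next=#  (t=0,i=11, bit17=1)
  nb #....: next=.  (t=6,i=0, bit16=0)
  nb .####: next=.  (t=0,i=6, bit15=0)
  nb .###.: next=.  (t=6,i=4, bit14=0)
  nb .##.#: next=#  (t=1,i=8, bit13=1)
  nb .##..: next=.  (t=4,i=4, bit12=0)
  nb .#.##: next=#  (t=0,i=4, bit11=1)
  nb .#.#.: next=#  (t=0,i=2, bit10=1)
  nb .#..#: next=.  (t=7,i=4, bit9=0)
  nb .#...: next=#  (t=2,i=9, bit8=1)
  nb ..###: next=#  (t=2,i=0, bit7=1)
  nb ..##.: next=.  (t=1,i=7, bit6=0)
  nb ..#.#: next=#  (t=0,i=1, bit5=1)
  nb ..#..: next=#  (t=5,i=3, bit4=1)
  nb ...##: next=.  (t=2,i=11, bit3=0)
  nb ...#.: next=#  (t=0,i=0, bit2=1)
  nb ....#: next=#  (t=6,i=1, bit1=1)
  nb .....: next=.  (t=9,i=7, bit0=0)
  bits 11000101011010100010110110110110 = 3312070070

3312070070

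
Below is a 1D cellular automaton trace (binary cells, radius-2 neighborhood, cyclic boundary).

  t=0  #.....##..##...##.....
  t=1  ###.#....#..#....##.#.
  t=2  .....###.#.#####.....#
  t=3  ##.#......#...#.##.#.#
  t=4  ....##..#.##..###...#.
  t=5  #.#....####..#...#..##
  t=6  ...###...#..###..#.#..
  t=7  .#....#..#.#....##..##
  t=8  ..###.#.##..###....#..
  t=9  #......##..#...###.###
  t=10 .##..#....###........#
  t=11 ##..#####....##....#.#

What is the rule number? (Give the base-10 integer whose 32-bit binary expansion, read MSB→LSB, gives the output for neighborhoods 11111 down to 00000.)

1095567666

  nb #####: next=.  (t=2,i=13, bit31=0)
  nb ####.: next=#  (t=2,i=14, bit30=1)
  nb ###.#: next=.  (t=1,i=2, bit29=0)
  nb ###..: next=.  (t=2,i=15, bit28=0)
  nb ##.##: next=.  (t=9,i=18, bit27=0)
  nb ##.#.: next=.  (t=1,i=3, bit26=0)
  nb ##..#: next=.  (t=0,i=8, bit25=0)
  nb ##...: next=#  (t=0,i=12, bit24=1)
  nb #.###: next=.  (t=1,i=0, bit23=0)
  nb #.##.: next=#  (t=3,i=16, bit22=1)
  nb #.#.#: next=.  (t=1,i=20, bit21=0)
  nb #.#..: next=.  (t=1,i=4, bit20=0)
  nb #..##: next=#  (t=0,i=9, bit19=1)
  nb #..#.: next=#  (t=1,i=11, bit18=1)
  nb #...#: next=.  (t=0,i=13, bit17=0)
  nb #....: next=#  (t=0,i=2, bit16=1)
  nb .####: next=.  (t=2,i=12, bit15=0)
  nb .###.: next=.  (t=1,i=1, bit14=0)
  nb .##.#: next=.  (t=1,i=18, bit13=0)
  nb .##..: next=.  (t=0,i=7, bit12=0)
  nb .#.##: next=#  (t=1,i=21, bit11=1)
  nb .#.#.: next=.  (t=6,i=18, bit10=0)
  nb .#..#: next=.  (t=1,i=10, bit9=0)
  nb .#...: next=#  (t=0,i=1, bit8=1)
  nb ..###: next=.  (t=2,i=5, bit7=0)
  nb ..##.: next=.  (t=0,i=6, bit6=0)
  nb ..#.#: next=#  (t=3,i=14, bit5=1)
  nb ..#..: next=#  (t=0,i=0, bit4=1)
  nb ...##: next=.  (t=0,i=5, bit3=0)
  nb ...#.: next=.  (t=0,i=21, bit2=0)
  nb ....#: next=#  (t=0,i=4, bit1=1)
  nb .....: next=.  (t=0,i=3, bit0=0)
  bits 01000001010011010000100100110010 = 1095567666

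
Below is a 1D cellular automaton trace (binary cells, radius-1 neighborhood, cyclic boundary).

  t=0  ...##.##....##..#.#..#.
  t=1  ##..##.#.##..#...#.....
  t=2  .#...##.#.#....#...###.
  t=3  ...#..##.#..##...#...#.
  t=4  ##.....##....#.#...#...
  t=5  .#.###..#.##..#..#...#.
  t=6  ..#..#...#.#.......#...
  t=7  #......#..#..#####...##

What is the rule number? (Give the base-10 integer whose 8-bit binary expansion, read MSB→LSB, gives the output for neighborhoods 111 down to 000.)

  [7] ### => .  t=2,i=20
  [6] ##. => #  t=0,i=4
  [5] #.# => #  t=0,i=5
  [4] #.. => .  t=0,i=8
  [3] .## => .  t=0,i=3
  [2] .#. => .  t=0,i=16
  [1] ..# => .  t=0,i=2
  [0] ... => #  t=0,i=0
  bits 01100001 = 97

97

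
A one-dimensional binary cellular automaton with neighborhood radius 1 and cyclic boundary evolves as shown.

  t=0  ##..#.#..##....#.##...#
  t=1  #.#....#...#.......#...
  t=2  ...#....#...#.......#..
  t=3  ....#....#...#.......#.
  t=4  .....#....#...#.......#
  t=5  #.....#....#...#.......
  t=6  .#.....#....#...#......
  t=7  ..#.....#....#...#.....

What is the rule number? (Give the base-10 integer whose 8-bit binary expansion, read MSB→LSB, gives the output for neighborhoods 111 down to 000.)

  ### -> #   bit 7 = 1  t=0,i=0
  ##. -> .   bit 6 = 0  t=0,i=1
  #.# -> .   bit 5 = 0  t=0,i=5
  #.. -> #   bit 4 = 1  t=0,i=2
  .## -> .   bit 3 = 0  t=0,i=9
  .#. -> .   bit 2 = 0  t=0,i=4
  ..# -> .   bit 1 = 0  t=0,i=3
  ... -> .   bit 0 = 0  t=0,i=12
  bits 10010000 = 144

144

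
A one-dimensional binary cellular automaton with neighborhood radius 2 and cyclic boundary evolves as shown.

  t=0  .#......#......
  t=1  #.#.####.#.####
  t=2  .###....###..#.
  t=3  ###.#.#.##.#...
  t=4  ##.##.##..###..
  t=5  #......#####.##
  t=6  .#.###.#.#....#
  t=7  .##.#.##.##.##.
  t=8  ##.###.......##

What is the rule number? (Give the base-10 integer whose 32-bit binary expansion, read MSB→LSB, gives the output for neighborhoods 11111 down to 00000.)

2268617159

  nb #####: next=#  (t=1,i=13, bit31=1)
  nb ####.: next=.  (t=1,i=6, bit30=0)
  nb ###.#: next=.  (t=1,i=0, bit29=0)
  nb ###..: next=.  (t=2,i=3, bit28=0)
  nb ##.##: next=.  (t=4,i=2, bit27=0)
  nb ##.#.: next=#  (t=1,i=1, bit26=1)
  nb ##..#: next=#  (t=2,i=11, bit25=1)
  nb ##...: next=#  (t=2,i=4, bit24=1)
  nb #.###: next=.  (t=1,i=4, bit23=0)
  nb #.##.: next=.  (t=3,i=8, bit22=0)
  nb #.#.#: next=#  (t=1,i=2, bit21=1)
  nb #.#..: next=#  (t=3,i=11, bit20=1)
  nb #..##: next=#  (t=2,i=0, bit19=1)
  nb #..#.: next=.  (t=2,i=12, bit18=0)
  nb #...#: next=.  (t=3,i=13, bit17=0)
  nb #....: next=.  (t=0,i=3, bit16=0)
  nb .####: next=.  (t=1,i=5, bit15=0)
  nb .###.: next=#  (t=2,i=2, bit14=1)
  nb .##.#: next=.  (t=3,i=9, bit13=0)
  nb .##..: next=#  (t=4,i=7, bit12=1)
  nb .#.##: next=#  (t=1,i=3, bit11=1)
  nb .#.#.: next=.  (t=3,i=5, bit10=0)
  nb .#..#: next=.  (t=2,i=14, bit9=0)
  nb .#...: next=#  (t=0,i=2, bit8=1)
  nb ..###: next=#  (t=2,i=1, bit7=1)
  nb ..##.: next=#  (t=4,i=0, bit6=1)
  nb ..#.#: next=.  (t=6,i=14, bit5=0)
  nb ..#..: next=.  (t=0,i=1, bit4=0)
  nb ...##: next=.  (t=2,i=7, bit3=0)
  nb ...#.: next=#  (t=0,i=0, bit2=1)
  nb ....#: next=#  (t=0,i=6, bit1=1)
  nb .....: next=#  (t=0,i=4, bit0=1)
  bits 10000111001110000101100111000111 = 2268617159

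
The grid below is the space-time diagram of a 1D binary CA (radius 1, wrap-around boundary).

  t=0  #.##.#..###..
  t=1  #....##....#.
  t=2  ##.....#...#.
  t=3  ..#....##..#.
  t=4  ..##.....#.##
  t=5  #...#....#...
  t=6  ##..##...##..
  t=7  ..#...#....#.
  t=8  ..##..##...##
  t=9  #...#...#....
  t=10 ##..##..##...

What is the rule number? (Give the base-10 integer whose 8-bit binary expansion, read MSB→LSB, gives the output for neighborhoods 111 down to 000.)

  [7] ### => .  t=0,i=9
  [6] ##. => .  t=0,i=3
  [5] #.# => .  t=0,i=1
  [4] #.. => #  t=0,i=6
  [3] .## => .  t=0,i=2
  [2] .#. => #  t=0,i=0
  [1] ..# => .  t=0,i=7
  [0] ... => .  t=1,i=2
  bits 00010100 = 20

20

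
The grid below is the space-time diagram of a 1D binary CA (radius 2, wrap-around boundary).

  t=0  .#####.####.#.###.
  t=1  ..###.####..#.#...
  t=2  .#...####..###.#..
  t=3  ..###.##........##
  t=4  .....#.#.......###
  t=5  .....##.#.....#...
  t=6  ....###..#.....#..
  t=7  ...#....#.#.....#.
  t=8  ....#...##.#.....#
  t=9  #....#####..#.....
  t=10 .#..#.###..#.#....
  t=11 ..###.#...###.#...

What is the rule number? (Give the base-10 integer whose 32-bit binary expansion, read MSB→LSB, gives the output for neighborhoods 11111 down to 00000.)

  [31] ##### => #  t=0,i=3
  [30] ####. => #  t=0,i=4
  [29] ###.# => .  t=0,i=5
  [28] ###.. => .  t=0,i=16
  [27] ##.## => #  t=0,i=6
  [26] ##.#. => .  t=0,i=11
  [25] ##..# => .  t=0,i=17
  [24] ##... => .  t=3,i=8
  [23] #.### => #  t=0,i=7
  [22] #.##. => .  t=3,i=6
  [21] #.#.# => #  t=0,i=12
  [20] #.#.. => .  t=1,i=14
  [19] #..## => .  t=0,i=0
  [18] #..#. => #  t=1,i=11
  [17] #...# => #  t=2,i=3
  [16] #.... => .  t=1,i=16
  [15] .#### => #  t=0,i=2
  [14] .###. => .  t=0,i=15
  [13] .##.# => #  t=5,i=6
  [12] .##.. => #  t=3,i=7
  [11] .#.## => .  t=0,i=13
  [10] .#.#. => #  t=1,i=13
  [9] .#..# => #  t=10,i=2
  [8] .#... => #  t=1,i=15
  [7] ..### => .  t=0,i=1
  [6] ..##. => #  t=3,i=16
  [5] ..#.# => #  t=1,i=12
  [4] ..#.. => .  t=2,i=1
  [3] ...## => #  t=1,i=1
  [2] ...#. => .  t=2,i=0
  [1] ....# => .  t=1,i=0
  [0] ..... => .  t=1,i=17
  bits 11001000101001101011011101101000 = 3366369128

3366369128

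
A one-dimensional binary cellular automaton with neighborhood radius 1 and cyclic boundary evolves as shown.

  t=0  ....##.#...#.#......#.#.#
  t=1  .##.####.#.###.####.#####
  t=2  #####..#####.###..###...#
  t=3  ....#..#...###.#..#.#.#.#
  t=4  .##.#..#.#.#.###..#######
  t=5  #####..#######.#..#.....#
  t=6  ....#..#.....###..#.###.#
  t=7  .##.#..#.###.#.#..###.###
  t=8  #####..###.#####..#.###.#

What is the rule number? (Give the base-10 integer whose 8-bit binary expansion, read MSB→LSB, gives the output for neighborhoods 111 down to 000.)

109

  [7] ### => .  t=1,i=5
  [6] ##. => #  t=0,i=5
  [5] #.# => #  t=0,i=6
  [4] #.. => .  t=0,i=0
  [3] .## => #  t=0,i=4
  [2] .#. => #  t=0,i=7
  [1] ..# => .  t=0,i=3
  [0] ... => #  t=0,i=1
  bits 01101101 = 109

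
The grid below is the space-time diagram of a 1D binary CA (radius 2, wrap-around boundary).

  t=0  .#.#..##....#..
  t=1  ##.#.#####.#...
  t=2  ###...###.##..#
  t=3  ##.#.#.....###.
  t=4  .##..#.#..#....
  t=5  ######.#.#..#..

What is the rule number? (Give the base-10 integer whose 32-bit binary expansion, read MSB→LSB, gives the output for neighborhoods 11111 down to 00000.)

  [31] ##### => #  t=1,i=7
  [30] ####. => #  t=1,i=8
  [29] ###.# => .  t=1,i=9
  [28] ###.. => .  t=2,i=2
  [27] ##.## => .  t=2,i=9
  [26] ##.#. => #  t=1,i=2
  [25] ##..# => #  t=2,i=12
  [24] ##... => #  t=0,i=8
  [23] #.### => .  t=1,i=5
  [22] #.##. => .  t=2,i=10
  [21] #.#.# => .  t=1,i=3
  [20] #.#.. => #  t=0,i=3
  [19] #..## => #  t=0,i=5
  [18] #..#. => #  t=4,i=4
  [17] #...# => .  t=0,i=14
  [16] #.... => #  t=0,i=9
  [15] .#### => #  t=1,i=6
  [14] .###. => .  t=2,i=7
  [13] .##.# => #  t=1,i=1
  [12] .##.. => #  t=0,i=7
  [11] .#.## => .  t=1,i=4
  [10] .#.#. => .  t=0,i=2
  [9] .#..# => .  t=0,i=4
  [8] .#... => .  t=0,i=13
  [7] ..### => .  t=2,i=6
  [6] ..##. => #  t=0,i=6
  [5] ..#.# => #  t=0,i=1
  [4] ..#.. => .  t=0,i=12
  [3] ...## => #  t=1,i=14
  [2] ...#. => #  t=0,i=0
  [1] ....# => .  t=0,i=10
  [0] ..... => .  t=3,i=8
  bits 11000111000111011011000001101100 = 3340611692

3340611692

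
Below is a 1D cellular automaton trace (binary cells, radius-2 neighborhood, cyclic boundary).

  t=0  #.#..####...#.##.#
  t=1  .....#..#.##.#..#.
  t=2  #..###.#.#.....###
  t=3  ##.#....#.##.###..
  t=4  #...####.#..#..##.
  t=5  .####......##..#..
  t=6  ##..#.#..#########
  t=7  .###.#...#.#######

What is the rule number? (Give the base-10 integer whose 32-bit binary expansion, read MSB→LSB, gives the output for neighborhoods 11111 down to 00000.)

  ##### -> #   bit 31 = 1  t=6,i=11
  ####. -> .   bit 30 = 0  t=0,i=7
  ###.# -> .   bit 29 = 0  t=2,i=5
  ###.. -> #   bit 28 = 1  t=0,i=8
  ##.## -> #   bit 27 = 1  t=0,i=16
  ##.#. -> .   bit 26 = 0  t=0,i=1
  ##..# -> #   bit 25 = 1  t=2,i=1
  ##... -> .   bit 24 = 0  t=0,i=9
  #.### -> .   bit 23 = 0  t=3,i=13
  #.##. -> .   bit 22 = 0  t=0,i=14
  #.#.# -> .   bit 21 = 0  t=2,i=7
  #.#.. -> .   bit 20 = 0  t=0,i=2
  #..## -> .   bit 19 = 0  t=0,i=4
  #..#. -> #   bit 18 = 1  t=1,i=7
  #...# -> #   bit 17 = 1  t=0,i=10
  #.... -> #   bit 16 = 1  t=1,i=0
  .#### -> .   bit 15 = 0  t=0,i=6
  .###. -> .   bit 14 = 0  t=2,i=4
  .##.# -> .   bit 13 = 0  t=0,i=0
  .##.. -> #   bit 12 = 1  t=5,i=12
  .#.## -> #   bit 11 = 1  t=0,i=13
  .#.#. -> #   bit 10 = 1  t=2,i=8
  .#..# -> .   bit 9 = 0  t=0,i=3
  .#... -> #   bit 8 = 1  t=1,i=17
  ..### -> #   bit 7 = 1  t=0,i=5
  ..##. -> #   bit 6 = 1  t=3,i=0
  ..#.# -> .   bit 5 = 0  t=0,i=12
  ..#.. -> #   bit 4 = 1  t=1,i=5
  ...## -> #   bit 3 = 1  t=2,i=14
  ...#. -> #   bit 2 = 1  t=0,i=11
  ....# -> #   bit 1 = 1  t=1,i=3
  ..... -> .   bit 0 = 0  t=1,i=1
  bits 10011010000001110001110111011110 = 2584157662

2584157662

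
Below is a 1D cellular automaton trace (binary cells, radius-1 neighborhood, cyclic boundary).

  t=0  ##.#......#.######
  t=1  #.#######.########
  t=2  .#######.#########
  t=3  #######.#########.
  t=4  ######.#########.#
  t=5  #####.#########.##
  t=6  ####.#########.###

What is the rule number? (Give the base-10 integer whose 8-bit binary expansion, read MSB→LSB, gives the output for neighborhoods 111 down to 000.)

  ###|#  b7=1 t=0,i=0
  ##.|.  b6=0 t=0,i=1
  #.#|#  b5=1 t=0,i=2
  #..|#  b4=1 t=0,i=4
  .##|#  b3=1 t=0,i=12
  .#.|#  b2=1 t=0,i=3
  ..#|.  b1=0 t=0,i=9
  ...|#  b0=1 t=0,i=5
  bits 10111101 = 189

189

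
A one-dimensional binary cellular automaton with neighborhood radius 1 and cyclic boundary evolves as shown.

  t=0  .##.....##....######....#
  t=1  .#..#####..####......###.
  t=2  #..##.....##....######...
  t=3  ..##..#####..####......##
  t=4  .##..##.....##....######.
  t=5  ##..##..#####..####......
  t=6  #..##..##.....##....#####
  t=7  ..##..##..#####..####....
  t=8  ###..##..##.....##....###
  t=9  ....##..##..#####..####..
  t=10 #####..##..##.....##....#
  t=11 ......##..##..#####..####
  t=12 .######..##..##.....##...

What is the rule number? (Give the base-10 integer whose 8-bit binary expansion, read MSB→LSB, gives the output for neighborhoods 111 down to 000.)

11

  nb ###: next=.  (t=0,i=15, bit7=0)
  nb ##.: next=.  (t=0,i=2, bit6=0)
  nb #.#: next=.  (t=0,i=0, bit5=0)
  nb #..: next=.  (t=0,i=3, bit4=0)
  nb .##: next=#  (t=0,i=1, bit3=1)
  nb .#.: next=.  (t=0,i=24, bit2=0)
  nb ..#: next=#  (t=0,i=7, bit1=1)
  nb ...: next=#  (t=0,i=4, bit0=1)
  bits 00001011 = 11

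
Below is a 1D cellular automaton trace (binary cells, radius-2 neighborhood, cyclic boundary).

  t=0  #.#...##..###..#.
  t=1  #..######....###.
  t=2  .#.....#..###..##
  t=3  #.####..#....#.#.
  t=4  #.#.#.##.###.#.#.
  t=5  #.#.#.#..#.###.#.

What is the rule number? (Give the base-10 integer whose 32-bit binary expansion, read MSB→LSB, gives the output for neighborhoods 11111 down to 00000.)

1726419819

  [31] ##### => .  t=1,i=5
  [30] ####. => #  t=1,i=7
  [29] ###.# => #  t=1,i=15
  [28] ###.. => .  t=0,i=12
  [27] ##.## => .  t=4,i=8
  [26] ##.#. => #  t=1,i=16
  [25] ##..# => #  t=0,i=8
  [24] ##... => .  t=1,i=9
  [23] #.### => #  t=3,i=2
  [22] #.##. => #  t=4,i=6
  [21] #.#.# => #  t=0,i=0
  [20] #.#.. => .  t=0,i=2
  [19] #..## => .  t=0,i=9
  [18] #..#. => #  t=0,i=14
  [17] #...# => #  t=0,i=4
  [16] #.... => #  t=1,i=10
  [15] .#### => .  t=1,i=4
  [14] .###. => .  t=0,i=11
  [13] .##.# => .  t=2,i=16
  [12] .##.. => #  t=0,i=7
  [11] .#.## => .  t=3,i=1
  [10] .#.#. => .  t=0,i=1
  [9] .#..# => #  t=1,i=1
  [8] .#... => #  t=0,i=3
  [7] ..### => .  t=0,i=10
  [6] ..##. => #  t=0,i=6
  [5] ..#.# => #  t=0,i=15
  [4] ..#.. => .  t=2,i=7
  [3] ...## => #  t=0,i=5
  [2] ...#. => .  t=2,i=6
  [1] ....# => #  t=1,i=11
  [0] ..... => #  t=2,i=4
  bits 01100110111001110001001101101011 = 1726419819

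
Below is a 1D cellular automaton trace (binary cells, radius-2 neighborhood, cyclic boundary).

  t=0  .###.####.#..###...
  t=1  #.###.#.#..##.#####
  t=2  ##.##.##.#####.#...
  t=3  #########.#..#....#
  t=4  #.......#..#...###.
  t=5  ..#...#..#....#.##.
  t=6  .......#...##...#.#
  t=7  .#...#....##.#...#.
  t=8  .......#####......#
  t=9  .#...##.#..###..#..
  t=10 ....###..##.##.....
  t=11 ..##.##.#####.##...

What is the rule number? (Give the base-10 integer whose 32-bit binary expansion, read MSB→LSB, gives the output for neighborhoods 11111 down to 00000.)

963241546

  [31] ##### => .  t=1,i=16
  [30] ####. => .  t=0,i=7
  [29] ###.# => #  t=0,i=3
  [28] ###.. => #  t=0,i=15
  [27] ##.## => #  t=0,i=4
  [26] ##.#. => .  t=0,i=9
  [25] ##..# => .  t=9,i=14
  [24] ##... => #  t=0,i=16
  [23] #.### => .  t=0,i=5
  [22] #.##. => #  t=2,i=3
  [21] #.#.# => #  t=1,i=6
  [20] #.#.. => .  t=0,i=10
  [19] #..## => #  t=0,i=12
  [18] #..#. => .  t=3,i=12
  [17] #...# => .  t=2,i=17
  [16] #.... => #  t=0,i=17
  [15] .#### => #  t=0,i=6
  [14] .###. => #  t=0,i=2
  [13] .##.# => #  t=1,i=12
  [12] .##.. => .  t=5,i=17
  [11] .#.## => .  t=5,i=15
  [10] .#.#. => #  t=1,i=7
  [9] .#..# => #  t=0,i=11
  [8] .#... => .  t=2,i=16
  [7] ..### => .  t=0,i=1
  [6] ..##. => #  t=1,i=11
  [5] ..#.# => .  t=5,i=14
  [4] ..#.. => .  t=3,i=13
  [3] ...## => #  t=0,i=0
  [2] ...#. => .  t=4,i=7
  [1] ....# => #  t=0,i=18
  [0] ..... => .  t=4,i=3
  bits 00111001011010011110011001001010 = 963241546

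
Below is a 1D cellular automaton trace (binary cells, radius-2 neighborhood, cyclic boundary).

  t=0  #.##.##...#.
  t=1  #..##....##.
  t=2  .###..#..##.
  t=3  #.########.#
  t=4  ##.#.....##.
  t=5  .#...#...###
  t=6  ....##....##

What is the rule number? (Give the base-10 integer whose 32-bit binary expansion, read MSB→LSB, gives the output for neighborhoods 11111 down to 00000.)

976085620

  #####|.  b31=0 t=3,i=4
  ####.|.  b30=0 t=3,i=8
  ###.#|#  b29=1 t=3,i=9
  ###..|#  b28=1 t=2,i=3
  ##.##|#  b27=1 t=0,i=4
  ##.#.|.  b26=0 t=1,i=11
  ##..#|#  b25=1 t=2,i=4
  ##...|.  b24=0 t=0,i=7
  #.###|.  b23=0 t=3,i=2
  #.##.|.  b22=0 t=0,i=2
  #.#.#|#  b21=1 t=0,i=0
  #.#..|.  b20=0 t=1,i=0
  #..##|#  b19=1 t=1,i=2
  #..#.|#  b18=1 t=2,i=5
  #...#|.  b17=0 t=0,i=8
  #....|#  b16=1 t=1,i=6
  .####|#  b15=1 t=3,i=3
  .###.|#  b14=1 t=2,i=2
  .##.#|#  b13=1 t=0,i=3
  .##..|.  b12=0 t=0,i=6
  .#.##|.  b11=0 t=0,i=1
  .#.#.|.  b10=0 t=0,i=11
  .#..#|#  b9=1 t=1,i=1
  .#...|.  b8=0 t=4,i=4
  ..###|.  b7=0 t=2,i=1
  ..##.|#  b6=1 t=1,i=3
  ..#.#|#  b5=1 t=0,i=10
  ..#..|#  b4=1 t=2,i=6
  ...##|.  b3=0 t=1,i=8
  ...#.|#  b2=1 t=0,i=9
  ....#|.  b1=0 t=1,i=7
  .....|.  b0=0 t=4,i=6
  bits 00111010001011011110001001110100 = 976085620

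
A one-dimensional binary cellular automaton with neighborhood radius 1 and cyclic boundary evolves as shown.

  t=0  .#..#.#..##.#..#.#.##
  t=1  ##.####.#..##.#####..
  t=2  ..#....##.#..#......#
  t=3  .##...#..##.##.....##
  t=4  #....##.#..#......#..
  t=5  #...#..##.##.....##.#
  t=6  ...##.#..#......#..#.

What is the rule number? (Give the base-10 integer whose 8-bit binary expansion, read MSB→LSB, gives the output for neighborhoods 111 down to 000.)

  ###|.  b7=0 t=1,i=4
  ##.|.  b6=0 t=0,i=10
  #.#|#  b5=1 t=0,i=0
  #..|.  b4=0 t=0,i=2
  .##|.  b3=0 t=0,i=9
  .#.|#  b2=1 t=0,i=1
  ..#|#  b1=1 t=0,i=3
  ...|.  b0=0 t=2,i=4
  bits 00100110 = 38

38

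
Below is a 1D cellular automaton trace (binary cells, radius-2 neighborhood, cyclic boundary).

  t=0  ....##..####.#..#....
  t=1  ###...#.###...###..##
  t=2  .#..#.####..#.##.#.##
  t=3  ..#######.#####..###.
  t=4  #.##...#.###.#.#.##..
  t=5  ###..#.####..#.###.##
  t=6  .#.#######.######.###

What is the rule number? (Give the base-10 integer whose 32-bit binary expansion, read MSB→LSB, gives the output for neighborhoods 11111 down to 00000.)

  #####|.  b31=0 t=1,i=0
  ####.|#  b30=1 t=0,i=10
  ###.#|.  b29=0 t=0,i=11
  ###..|.  b28=0 t=1,i=2
  ##.##|#  b27=1 t=3,i=9
  ##.#.|.  b26=0 t=0,i=12
  ##..#|#  b25=1 t=0,i=6
  ##...|.  b24=0 t=1,i=3
  #.###|#  b23=1 t=1,i=8
  #.##.|#  b22=1 t=2,i=14
  #.#.#|#  b21=1 t=2,i=17
  #.#..|.  b20=0 t=0,i=13
  #..##|.  b19=0 t=0,i=7
  #..#.|#  b18=1 t=0,i=15
  #...#|#  b17=1 t=1,i=4
  #....|.  b16=0 t=0,i=18
  .####|#  b15=1 t=0,i=9
  .###.|#  b14=1 t=1,i=9
  .##.#|.  b13=0 t=2,i=15
  .##..|.  b12=0 t=0,i=5
  .#.##|#  b11=1 t=1,i=7
  .#.#.|.  b10=0 t=4,i=14
  .#..#|#  b9=1 t=0,i=14
  .#...|.  b8=0 t=0,i=17
  ..###|#  b7=1 t=0,i=8
  ..##.|.  b6=0 t=0,i=4
  ..#.#|#  b5=1 t=1,i=6
  ..#..|#  b4=1 t=0,i=16
  ...##|.  b3=0 t=0,i=3
  ...#.|.  b2=0 t=1,i=5
  ....#|#  b1=1 t=0,i=2
  .....|#  b0=1 t=0,i=0
  bits 01001010111001101100101010110011 = 1256639155

1256639155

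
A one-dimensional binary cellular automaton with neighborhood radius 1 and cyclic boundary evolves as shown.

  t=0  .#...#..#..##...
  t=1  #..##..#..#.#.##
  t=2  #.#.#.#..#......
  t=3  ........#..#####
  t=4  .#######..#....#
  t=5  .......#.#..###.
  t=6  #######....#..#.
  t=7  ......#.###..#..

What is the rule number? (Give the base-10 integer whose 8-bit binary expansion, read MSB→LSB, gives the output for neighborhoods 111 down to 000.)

  ###|.  b7=0 t=1,i=15
  ##.|#  b6=1 t=0,i=12
  #.#|.  b5=0 t=1,i=11
  #..|.  b4=0 t=0,i=2
  .##|.  b3=0 t=0,i=11
  .#.|.  b2=0 t=0,i=1
  ..#|#  b1=1 t=0,i=0
  ...|#  b0=1 t=0,i=3
  bits 01000011 = 67

67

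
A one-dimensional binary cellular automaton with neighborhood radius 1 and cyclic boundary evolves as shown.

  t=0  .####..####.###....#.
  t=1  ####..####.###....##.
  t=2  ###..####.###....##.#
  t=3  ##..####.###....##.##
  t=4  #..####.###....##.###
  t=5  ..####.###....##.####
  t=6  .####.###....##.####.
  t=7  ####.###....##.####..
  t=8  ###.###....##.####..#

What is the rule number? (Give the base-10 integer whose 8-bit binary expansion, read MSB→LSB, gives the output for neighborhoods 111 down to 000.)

174

  ### -> #   bit 7 = 1  t=0,i=2
  ##. -> .   bit 6 = 0  t=0,i=4
  #.# -> #   bit 5 = 1  t=0,i=11
  #.. -> .   bit 4 = 0  t=0,i=5
  .## -> #   bit 3 = 1  t=0,i=1
  .#. -> #   bit 2 = 1  t=0,i=19
  ..# -> #   bit 1 = 1  t=0,i=0
  ... -> .   bit 0 = 0  t=0,i=16
  bits 10101110 = 174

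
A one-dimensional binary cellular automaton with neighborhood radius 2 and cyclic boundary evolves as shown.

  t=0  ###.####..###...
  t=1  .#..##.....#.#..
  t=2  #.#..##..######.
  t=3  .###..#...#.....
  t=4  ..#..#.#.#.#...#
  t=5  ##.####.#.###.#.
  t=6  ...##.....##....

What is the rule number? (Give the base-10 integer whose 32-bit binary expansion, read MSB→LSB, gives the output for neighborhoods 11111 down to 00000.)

26531622

  nb #####: next=.  (t=2,i=11, bit31=0)
  nb ####.: next=.  (t=0,i=6, bit30=0)
  nb ###.#: next=.  (t=0,i=2, bit29=0)
  nb ###..: next=.  (t=0,i=7, bit28=0)
  nb ##.##: next=.  (t=0,i=3, bit27=0)
  nb ##.#.: next=.  (t=2,i=15, bit26=0)
  nb ##..#: next=.  (t=0,i=8, bit25=0)
  nb ##...: next=#  (t=0,i=13, bit24=1)
  nb #.###: next=#  (t=0,i=4, bit23=1)
  nb #.##.: next=.  (t=5,i=0, bit22=0)
  nb #.#.#: next=.  (t=2,i=0, bit21=0)
  nb #.#..: next=#  (t=1,i=13, bit20=1)
  nb #..##: next=.  (t=0,i=9, bit19=0)
  nb #..#.: next=#  (t=3,i=5, bit18=1)
  nb #...#: next=.  (t=0,i=14, bit17=0)
  nb #....: next=.  (t=1,i=7, bit16=0)
  nb .####: next=#  (t=0,i=5, bit15=1)
  nb .###.: next=#  (t=0,i=1, bit14=1)
  nb .##.#: next=.  (t=5,i=1, bit13=0)
  nb .##..: next=#  (t=1,i=5, bit12=1)
  nb .#.##: next=.  (t=5,i=9, bit11=0)
  nb .#.#.: next=#  (t=1,i=12, bit10=1)
  nb .#..#: next=#  (t=1,i=2, bit9=1)
  nb .#...: next=#  (t=1,i=14, bit8=1)
  nb ..###: next=.  (t=0,i=0, bit7=0)
  nb ..##.: next=.  (t=1,i=4, bit6=0)
  nb ..#.#: next=#  (t=1,i=11, bit5=1)
  nb ..#..: next=.  (t=1,i=1, bit4=0)
  nb ...##: next=.  (t=0,i=15, bit3=0)
  nb ...#.: next=#  (t=1,i=0, bit2=1)
  nb ....#: next=#  (t=1,i=9, bit1=1)
  nb .....: next=.  (t=1,i=8, bit0=0)
  bits 00000001100101001101011100100110 = 26531622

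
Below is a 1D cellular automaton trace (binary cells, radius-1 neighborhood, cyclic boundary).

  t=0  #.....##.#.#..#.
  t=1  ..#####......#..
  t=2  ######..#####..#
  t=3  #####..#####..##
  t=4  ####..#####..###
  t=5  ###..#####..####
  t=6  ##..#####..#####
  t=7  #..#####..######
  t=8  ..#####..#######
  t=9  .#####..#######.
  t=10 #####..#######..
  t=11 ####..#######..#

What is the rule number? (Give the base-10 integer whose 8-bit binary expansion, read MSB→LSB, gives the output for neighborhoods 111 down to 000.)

139

  [7] ### => #  t=1,i=3
  [6] ##. => .  t=0,i=7
  [5] #.# => .  t=0,i=8
  [4] #.. => .  t=0,i=1
  [3] .## => #  t=0,i=6
  [2] .#. => .  t=0,i=0
  [1] ..# => #  t=0,i=5
  [0] ... => #  t=0,i=2
  bits 10001011 = 139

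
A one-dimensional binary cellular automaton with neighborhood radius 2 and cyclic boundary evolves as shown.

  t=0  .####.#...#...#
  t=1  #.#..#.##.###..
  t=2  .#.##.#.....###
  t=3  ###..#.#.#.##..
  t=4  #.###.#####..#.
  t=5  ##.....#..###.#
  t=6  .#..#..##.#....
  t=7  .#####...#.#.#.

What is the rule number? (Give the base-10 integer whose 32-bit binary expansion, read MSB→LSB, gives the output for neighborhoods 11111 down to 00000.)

  [31] ##### => .  t=4,i=8
  [30] ####. => .  t=0,i=3
  [29] ###.# => .  t=0,i=4
  [28] ###.. => #  t=1,i=12
  [27] ##.## => .  t=1,i=9
  [26] ##.#. => #  t=0,i=5
  [25] ##..# => #  t=1,i=13
  [24] ##... => .  t=5,i=2
  [23] #.### => .  t=0,i=1
  [22] #.##. => .  t=1,i=7
  [21] #.#.# => #  t=2,i=1
  [20] #.#.. => .  t=0,i=6
  [19] #..## => .  t=3,i=14
  [18] #..#. => #  t=1,i=4
  [17] #...# => #  t=0,i=8
  [16] #.... => .  t=2,i=8
  [15] .#### => #  t=0,i=2
  [14] .###. => .  t=1,i=11
  [13] .##.# => .  t=1,i=8
  [12] .##.. => .  t=3,i=12
  [11] .#.## => #  t=0,i=0
  [10] .#.#. => #  t=1,i=1
  [9] .#..# => #  t=1,i=3
  [8] .#... => #  t=0,i=7
  [7] ..### => #  t=2,i=12
  [6] ..##. => .  t=6,i=7
  [5] ..#.# => .  t=0,i=14
  [4] ..#.. => #  t=0,i=10
  [3] ...## => #  t=2,i=11
  [2] ...#. => .  t=0,i=9
  [1] ....# => .  t=2,i=10
  [0] ..... => #  t=2,i=9
  bits 00010110001001101000111110011001 = 371625881

371625881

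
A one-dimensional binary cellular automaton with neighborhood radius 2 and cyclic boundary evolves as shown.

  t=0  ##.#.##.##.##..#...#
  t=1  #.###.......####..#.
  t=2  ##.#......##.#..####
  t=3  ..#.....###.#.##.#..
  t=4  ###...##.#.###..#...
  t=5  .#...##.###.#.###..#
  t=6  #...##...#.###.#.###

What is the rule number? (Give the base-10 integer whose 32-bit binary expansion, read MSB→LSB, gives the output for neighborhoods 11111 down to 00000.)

  nb #####: next=.  (t=2,i=18, bit31=0)
  nb ####.: next=.  (t=1,i=14, bit30=0)
  nb ###.#: next=.  (t=0,i=1, bit29=0)
  nb ###..: next=.  (t=1,i=4, bit28=0)
  nb ##.##: next=.  (t=0,i=7, bit27=0)
  nb ##.#.: next=#  (t=0,i=2, bit26=1)
  nb ##..#: next=#  (t=0,i=13, bit25=1)
  nb ##...: next=.  (t=1,i=5, bit24=0)
  nb #.###: next=.  (t=1,i=2, bit23=0)
  nb #.##.: next=.  (t=0,i=5, bit22=0)
  nb #.#.#: next=#  (t=0,i=3, bit21=1)
  nb #.#..: next=.  (t=2,i=3, bit20=0)
  nb #..##: next=#  (t=2,i=15, bit19=1)
  nb #..#.: next=#  (t=0,i=14, bit18=1)
  nb #...#: next=.  (t=0,i=17, bit17=0)
  nb #....: next=.  (t=1,i=6, bit16=0)
  nb .####: next=#  (t=1,i=13, bit15=1)
  nb .###.: next=#  (t=0,i=0, bit14=1)
  nb .##.#: next=.  (t=0,i=6, bit13=0)
  nb .##..: next=#  (t=0,i=12, bit12=1)
  nb .#.##: next=#  (t=0,i=4, bit11=1)
  nb .#.#.: next=#  (t=1,i=19, bit10=1)
  nb .#..#: next=#  (t=2,i=14, bit9=1)
  nb .#...: next=.  (t=0,i=16, bit8=0)
  nb ..###: next=.  (t=0,i=19, bit7=0)
  nb ..##.: next=#  (t=2,i=10, bit6=1)
  nb ..#.#: next=#  (t=1,i=18, bit5=1)
  nb ..#..: next=#  (t=0,i=15, bit4=1)
  nb ...##: next=#  (t=0,i=18, bit3=1)
  nb ...#.: next=#  (t=3,i=1, bit2=1)
  nb ....#: next=#  (t=1,i=10, bit1=1)
  nb .....: next=.  (t=1,i=7, bit0=0)
  bits 00000110001011001101111001111110 = 103603838

103603838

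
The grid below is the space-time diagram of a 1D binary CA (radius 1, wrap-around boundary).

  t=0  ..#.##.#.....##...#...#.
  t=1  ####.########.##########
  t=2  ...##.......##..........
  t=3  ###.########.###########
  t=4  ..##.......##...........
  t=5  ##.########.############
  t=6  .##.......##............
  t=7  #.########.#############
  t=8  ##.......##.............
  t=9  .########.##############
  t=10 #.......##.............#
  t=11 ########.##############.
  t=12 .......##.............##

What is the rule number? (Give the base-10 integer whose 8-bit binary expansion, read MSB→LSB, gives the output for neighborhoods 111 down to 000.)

  ### -> .   bit 7 = 0  t=1,i=0
  ##. -> #   bit 6 = 1  t=0,i=5
  #.# -> #   bit 5 = 1  t=0,i=3
  #.. -> #   bit 4 = 1  t=0,i=8
  .## -> .   bit 3 = 0  t=0,i=4
  .#. -> #   bit 2 = 1  t=0,i=2
  ..# -> #   bit 1 = 1  t=0,i=1
  ... -> #   bit 0 = 1  t=0,i=0
  bits 01110111 = 119

119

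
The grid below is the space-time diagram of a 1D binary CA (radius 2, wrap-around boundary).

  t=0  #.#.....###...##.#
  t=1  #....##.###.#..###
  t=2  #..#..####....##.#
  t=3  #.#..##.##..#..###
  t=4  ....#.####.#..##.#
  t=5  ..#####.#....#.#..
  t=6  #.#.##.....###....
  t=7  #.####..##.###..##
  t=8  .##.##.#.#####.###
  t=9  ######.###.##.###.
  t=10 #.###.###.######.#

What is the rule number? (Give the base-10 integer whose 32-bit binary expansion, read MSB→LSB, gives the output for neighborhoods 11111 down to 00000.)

3639507111

  [31] ##### => #  t=5,i=4
  [30] ####. => #  t=1,i=17
  [29] ###.# => .  t=1,i=10
  [28] ###.. => #  t=0,i=10
  [27] ##.## => #  t=0,i=16
  [26] ##.#. => .  t=0,i=1
  [25] ##..# => .  t=2,i=1
  [24] ##... => .  t=0,i=11
  [23] #.### => #  t=1,i=8
  [22] #.##. => #  t=0,i=17
  [21] #.#.# => #  t=6,i=2
  [20] #.#.. => .  t=0,i=2
  [19] #..## => #  t=1,i=14
  [18] #..#. => #  t=2,i=2
  [17] #...# => #  t=0,i=12
  [16] #.... => .  t=0,i=4
  [15] .#### => .  t=1,i=16
  [14] .###. => #  t=0,i=9
  [13] .##.# => #  t=0,i=0
  [12] .##.. => #  t=2,i=0
  [11] .#.## => #  t=4,i=5
  [10] .#.#. => .  t=5,i=14
  [9] .#..# => .  t=1,i=13
  [8] .#... => .  t=0,i=3
  [7] ..### => #  t=0,i=8
  [6] ..##. => .  t=0,i=14
  [5] ..#.# => #  t=4,i=4
  [4] ..#.. => .  t=2,i=3
  [3] ...## => .  t=0,i=7
  [2] ...#. => #  t=4,i=3
  [1] ....# => #  t=0,i=6
  [0] ..... => #  t=0,i=5
  bits 11011000111011100111100010100111 = 3639507111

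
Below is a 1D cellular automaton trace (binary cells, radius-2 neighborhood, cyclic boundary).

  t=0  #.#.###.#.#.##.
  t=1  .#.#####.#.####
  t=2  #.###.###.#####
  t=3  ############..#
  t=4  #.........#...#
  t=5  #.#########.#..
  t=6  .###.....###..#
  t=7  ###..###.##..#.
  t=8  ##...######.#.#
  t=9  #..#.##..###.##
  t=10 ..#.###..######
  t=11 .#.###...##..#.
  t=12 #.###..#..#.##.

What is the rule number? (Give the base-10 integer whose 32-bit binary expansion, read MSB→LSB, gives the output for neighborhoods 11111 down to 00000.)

  [31] ##### => .  t=1,i=5
  [30] ####. => #  t=1,i=6
  [29] ###.# => #  t=0,i=6
  [28] ###.. => .  t=3,i=11
  [27] ##.## => #  t=2,i=1
  [26] ##.#. => #  t=0,i=7
  [25] ##..# => .  t=3,i=12
  [24] ##... => .  t=4,i=1
  [23] #.### => #  t=0,i=4
  [22] #.##. => #  t=0,i=12
  [21] #.#.# => .  t=0,i=0
  [20] #.#.. => .  t=5,i=12
  [19] #..## => .  t=3,i=13
  [18] #..#. => #  t=5,i=14
  [17] #...# => #  t=4,i=12
  [16] #.... => #  t=4,i=2
  [15] .#### => #  t=1,i=4
  [14] .###. => #  t=0,i=5
  [13] .##.# => #  t=0,i=13
  [12] .##.. => #  t=4,i=0
  [11] .#.## => #  t=0,i=3
  [10] .#.#. => #  t=0,i=1
  [9] .#..# => .  t=5,i=13
  [8] .#... => .  t=4,i=11
  [7] ..### => #  t=3,i=14
  [6] ..##. => .  t=4,i=14
  [5] ..#.# => .  t=5,i=0
  [4] ..#.. => #  t=4,i=10
  [3] ...## => .  t=4,i=13
  [2] ...#. => #  t=4,i=9
  [1] ....# => #  t=4,i=8
  [0] ..... => #  t=4,i=3
  bits 01101100110001111111110010010111 = 1825045655

1825045655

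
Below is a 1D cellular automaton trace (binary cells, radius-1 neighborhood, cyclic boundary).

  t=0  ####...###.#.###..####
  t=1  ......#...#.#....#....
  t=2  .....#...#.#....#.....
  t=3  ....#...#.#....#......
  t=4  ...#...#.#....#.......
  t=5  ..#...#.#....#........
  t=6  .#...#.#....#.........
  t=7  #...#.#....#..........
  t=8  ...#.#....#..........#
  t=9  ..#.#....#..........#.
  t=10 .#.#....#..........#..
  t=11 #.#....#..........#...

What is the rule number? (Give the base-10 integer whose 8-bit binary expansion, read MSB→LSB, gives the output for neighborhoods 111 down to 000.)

34

  ### -> .   bit 7 = 0  t=0,i=0
  ##. -> .   bit 6 = 0  t=0,i=3
  #.# -> #   bit 5 = 1  t=0,i=10
  #.. -> .   bit 4 = 0  t=0,i=4
  .## -> .   bit 3 = 0  t=0,i=7
  .#. -> .   bit 2 = 0  t=0,i=11
  ..# -> #   bit 1 = 1  t=0,i=6
  ... -> .   bit 0 = 0  t=0,i=5
  bits 00100010 = 34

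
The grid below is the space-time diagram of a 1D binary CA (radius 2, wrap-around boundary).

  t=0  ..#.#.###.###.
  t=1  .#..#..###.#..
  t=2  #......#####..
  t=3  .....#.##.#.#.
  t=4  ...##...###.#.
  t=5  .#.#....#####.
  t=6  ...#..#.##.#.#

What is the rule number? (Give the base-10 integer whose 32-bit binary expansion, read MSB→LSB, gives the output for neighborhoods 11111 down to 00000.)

  nb #####: next=.  (t=2,i=9, bit31=0)
  nb ####.: next=#  (t=2,i=10, bit30=1)
  nb ###.#: next=#  (t=0,i=8, bit29=1)
  nb ###..: next=.  (t=0,i=12, bit28=0)
  nb ##.##: next=#  (t=0,i=9, bit27=1)
  nb ##.#.: next=#  (t=1,i=10, bit26=1)
  nb ##..#: next=#  (t=2,i=12, bit25=1)
  nb ##...: next=.  (t=0,i=13, bit24=0)
  nb #.###: next=.  (t=0,i=6, bit23=0)
  nb #.##.: next=.  (t=3,i=7, bit22=0)
  nb #.#.#: next=#  (t=0,i=4, bit21=1)
  nb #.#..: next=#  (t=1,i=11, bit20=1)
  nb #..##: next=.  (t=1,i=6, bit19=0)
  nb #..#.: next=.  (t=1,i=3, bit18=0)
  nb #...#: next=.  (t=0,i=0, bit17=0)
  nb #....: next=.  (t=2,i=2, bit16=0)
  nb .####: next=#  (t=2,i=8, bit15=1)
  nb .###.: next=#  (t=0,i=7, bit14=1)
  nb .##.#: next=#  (t=3,i=8, bit13=1)
  nb .##..: next=.  (t=4,i=4, bit12=0)
  nb .#.##: next=.  (t=0,i=5, bit11=0)
  nb .#.#.: next=.  (t=0,i=3, bit10=0)
  nb .#..#: next=.  (t=1,i=2, bit9=0)
  nb .#...: next=.  (t=1,i=12, bit8=0)
  nb ..###: next=#  (t=1,i=7, bit7=1)
  nb ..##.: next=#  (t=4,i=3, bit6=1)
  nb ..#.#: next=.  (t=0,i=2, bit5=0)
  nb ..#..: next=.  (t=1,i=1, bit4=0)
  nb ...##: next=.  (t=2,i=6, bit3=0)
  nb ...#.: next=#  (t=0,i=1, bit2=1)
  nb ....#: next=#  (t=2,i=5, bit1=1)
  nb .....: next=.  (t=2,i=3, bit0=0)
  bits 01101110001100001110000011000110 = 1848697030

1848697030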